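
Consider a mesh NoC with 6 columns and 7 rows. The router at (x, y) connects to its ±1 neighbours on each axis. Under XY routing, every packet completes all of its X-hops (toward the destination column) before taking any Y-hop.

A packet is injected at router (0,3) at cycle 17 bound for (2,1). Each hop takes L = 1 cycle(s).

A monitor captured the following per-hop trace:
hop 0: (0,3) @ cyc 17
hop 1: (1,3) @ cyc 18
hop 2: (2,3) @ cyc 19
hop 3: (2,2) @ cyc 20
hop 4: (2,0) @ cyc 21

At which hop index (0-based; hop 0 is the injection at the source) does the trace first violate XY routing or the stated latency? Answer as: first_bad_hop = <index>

check 1→ d=(1,0) cyc+1: ok
check 2→ d=(1,0) cyc+1: ok
check 3→ d=(0,-1) cyc+1: ok
check 4→ d=(0,-2) cyc+1: BAD: non-unit step

first_bad_hop = 4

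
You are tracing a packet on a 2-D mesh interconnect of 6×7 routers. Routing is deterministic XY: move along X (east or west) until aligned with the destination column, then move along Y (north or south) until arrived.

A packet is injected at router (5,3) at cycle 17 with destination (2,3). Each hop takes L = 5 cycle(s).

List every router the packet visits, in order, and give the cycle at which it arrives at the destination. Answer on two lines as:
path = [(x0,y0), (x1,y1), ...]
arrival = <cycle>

[0] x=5 y=3 t=17
[1] x=4 y=3 t=22 →W
[2] x=3 y=3 t=27 →W
[3] x=2 y=3 t=32 →W

path = [(5,3), (4,3), (3,3), (2,3)]
arrival = 32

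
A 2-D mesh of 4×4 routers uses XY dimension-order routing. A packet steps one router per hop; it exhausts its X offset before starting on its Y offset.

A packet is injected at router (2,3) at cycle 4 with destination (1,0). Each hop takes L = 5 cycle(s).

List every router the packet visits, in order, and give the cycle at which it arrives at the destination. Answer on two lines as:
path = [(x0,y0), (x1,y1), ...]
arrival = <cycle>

path = [(2,3), (1,3), (1,2), (1,1), (1,0)]
arrival = 24

  0. router=(2,3) cycle=4 (inject)
  1. router=(1,3) cycle=9 dir=W
  2. router=(1,2) cycle=14 dir=S
  3. router=(1,1) cycle=19 dir=S
  4. router=(1,0) cycle=24 dir=S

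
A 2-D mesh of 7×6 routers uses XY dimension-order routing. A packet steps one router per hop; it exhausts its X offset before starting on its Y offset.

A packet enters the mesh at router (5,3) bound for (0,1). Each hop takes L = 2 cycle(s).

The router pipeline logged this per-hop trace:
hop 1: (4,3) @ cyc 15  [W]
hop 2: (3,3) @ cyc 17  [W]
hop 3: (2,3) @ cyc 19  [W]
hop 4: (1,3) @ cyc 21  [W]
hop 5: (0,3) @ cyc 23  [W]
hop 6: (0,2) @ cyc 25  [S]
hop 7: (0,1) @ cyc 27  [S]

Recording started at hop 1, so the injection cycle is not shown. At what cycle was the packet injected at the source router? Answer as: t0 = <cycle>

t0 = 13

The first recorded entry is hop 1 at cycle 15.
t0 = cyc[1] − L = 15 − 2 = 13.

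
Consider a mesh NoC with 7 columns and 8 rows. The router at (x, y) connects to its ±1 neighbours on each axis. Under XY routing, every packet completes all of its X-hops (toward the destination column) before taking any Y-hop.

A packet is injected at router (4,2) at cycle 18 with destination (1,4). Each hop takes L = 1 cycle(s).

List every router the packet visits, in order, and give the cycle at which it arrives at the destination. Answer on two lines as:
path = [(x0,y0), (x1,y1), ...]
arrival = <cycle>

src (4,2)  cyc=18
W→(3,2)  cyc=19
W→(2,2)  cyc=20
W→(1,2)  cyc=21
N→(1,3)  cyc=22
N→(1,4)  cyc=23

path = [(4,2), (3,2), (2,2), (1,2), (1,3), (1,4)]
arrival = 23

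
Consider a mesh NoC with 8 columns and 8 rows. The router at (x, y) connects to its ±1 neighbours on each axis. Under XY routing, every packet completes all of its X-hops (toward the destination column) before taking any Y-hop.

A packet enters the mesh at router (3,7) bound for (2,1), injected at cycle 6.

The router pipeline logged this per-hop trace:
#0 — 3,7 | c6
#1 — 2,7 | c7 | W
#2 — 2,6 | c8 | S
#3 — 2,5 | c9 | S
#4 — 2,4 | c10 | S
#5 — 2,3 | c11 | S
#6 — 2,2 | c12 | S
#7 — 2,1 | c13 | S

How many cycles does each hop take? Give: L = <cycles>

L = 1

Between hops 0 and 1 the cycle counter advances 7 − 6 = 1.
One hop costs L cycles, so L = 1.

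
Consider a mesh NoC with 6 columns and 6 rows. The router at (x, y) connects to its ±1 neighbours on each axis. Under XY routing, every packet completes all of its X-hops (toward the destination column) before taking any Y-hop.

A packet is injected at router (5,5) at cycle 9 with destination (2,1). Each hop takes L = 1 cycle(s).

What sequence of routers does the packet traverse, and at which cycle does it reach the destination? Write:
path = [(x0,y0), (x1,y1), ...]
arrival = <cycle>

path = [(5,5), (4,5), (3,5), (2,5), (2,4), (2,3), (2,2), (2,1)]
arrival = 16

src (5,5)  cyc=9
W→(4,5)  cyc=10
W→(3,5)  cyc=11
W→(2,5)  cyc=12
S→(2,4)  cyc=13
S→(2,3)  cyc=14
S→(2,2)  cyc=15
S→(2,1)  cyc=16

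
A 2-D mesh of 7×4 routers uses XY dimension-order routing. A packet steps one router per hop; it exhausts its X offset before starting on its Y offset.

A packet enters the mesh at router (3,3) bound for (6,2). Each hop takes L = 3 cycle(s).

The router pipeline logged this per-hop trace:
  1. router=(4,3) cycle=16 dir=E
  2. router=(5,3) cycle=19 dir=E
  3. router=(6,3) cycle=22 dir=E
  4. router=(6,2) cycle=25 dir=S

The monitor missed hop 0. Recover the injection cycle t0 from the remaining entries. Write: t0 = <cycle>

t0 = 13

At hop 1 the cycle is 16; in general cyc_k = t0 + kL.
Therefore t0 = 16 − L = 13.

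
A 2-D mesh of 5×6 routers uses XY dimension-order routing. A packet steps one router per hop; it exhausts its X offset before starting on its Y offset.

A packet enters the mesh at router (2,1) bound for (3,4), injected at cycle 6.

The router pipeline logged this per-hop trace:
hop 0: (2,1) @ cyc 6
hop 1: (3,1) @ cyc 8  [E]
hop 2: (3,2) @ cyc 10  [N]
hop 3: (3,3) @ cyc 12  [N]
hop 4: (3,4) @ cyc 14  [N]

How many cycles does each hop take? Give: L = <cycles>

L = 2

Between hops 0 and 1 the cycle counter advances 8 − 6 = 2.
One hop costs L cycles, so L = 2.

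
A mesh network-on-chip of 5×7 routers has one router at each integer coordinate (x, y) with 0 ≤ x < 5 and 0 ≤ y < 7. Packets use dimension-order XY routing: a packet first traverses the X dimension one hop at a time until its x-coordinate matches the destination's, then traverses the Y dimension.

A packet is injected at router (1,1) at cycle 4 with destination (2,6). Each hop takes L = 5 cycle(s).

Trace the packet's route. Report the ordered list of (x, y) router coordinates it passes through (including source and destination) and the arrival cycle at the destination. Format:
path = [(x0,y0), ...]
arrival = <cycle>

  0. router=(1,1) cycle=4 (inject)
  1. router=(2,1) cycle=9 dir=E
  2. router=(2,2) cycle=14 dir=N
  3. router=(2,3) cycle=19 dir=N
  4. router=(2,4) cycle=24 dir=N
  5. router=(2,5) cycle=29 dir=N
  6. router=(2,6) cycle=34 dir=N

path = [(1,1), (2,1), (2,2), (2,3), (2,4), (2,5), (2,6)]
arrival = 34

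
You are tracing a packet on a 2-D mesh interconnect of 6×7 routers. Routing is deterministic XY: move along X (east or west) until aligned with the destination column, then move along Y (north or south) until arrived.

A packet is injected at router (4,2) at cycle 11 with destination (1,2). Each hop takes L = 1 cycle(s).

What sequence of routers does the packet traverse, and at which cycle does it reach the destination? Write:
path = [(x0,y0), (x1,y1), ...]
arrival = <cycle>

path = [(4,2), (3,2), (2,2), (1,2)]
arrival = 14

t=11: at (4,2)
t=12: at (3,2) after W
t=13: at (2,2) after W
t=14: at (1,2) after W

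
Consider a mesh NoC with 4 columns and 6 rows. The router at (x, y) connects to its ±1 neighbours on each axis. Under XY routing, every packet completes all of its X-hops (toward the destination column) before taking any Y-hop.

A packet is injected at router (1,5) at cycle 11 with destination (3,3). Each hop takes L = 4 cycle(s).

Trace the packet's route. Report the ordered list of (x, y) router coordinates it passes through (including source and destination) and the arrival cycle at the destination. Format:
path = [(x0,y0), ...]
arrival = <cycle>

[0] x=1 y=5 t=11
[1] x=2 y=5 t=15 →E
[2] x=3 y=5 t=19 →E
[3] x=3 y=4 t=23 →S
[4] x=3 y=3 t=27 →S

path = [(1,5), (2,5), (3,5), (3,4), (3,3)]
arrival = 27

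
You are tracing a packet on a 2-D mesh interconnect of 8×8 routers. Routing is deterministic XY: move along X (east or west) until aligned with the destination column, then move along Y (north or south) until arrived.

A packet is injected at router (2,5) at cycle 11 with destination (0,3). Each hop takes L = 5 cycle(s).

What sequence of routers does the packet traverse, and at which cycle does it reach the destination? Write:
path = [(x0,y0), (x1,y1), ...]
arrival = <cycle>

path = [(2,5), (1,5), (0,5), (0,4), (0,3)]
arrival = 31

t=11: at (2,5)
t=16: at (1,5) after W
t=21: at (0,5) after W
t=26: at (0,4) after S
t=31: at (0,3) after S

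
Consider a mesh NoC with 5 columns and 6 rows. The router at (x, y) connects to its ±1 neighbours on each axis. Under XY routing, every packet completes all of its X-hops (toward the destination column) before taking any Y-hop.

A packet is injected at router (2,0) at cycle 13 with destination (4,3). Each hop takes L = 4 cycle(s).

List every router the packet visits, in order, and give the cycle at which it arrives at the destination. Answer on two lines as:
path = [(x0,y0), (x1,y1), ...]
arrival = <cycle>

path = [(2,0), (3,0), (4,0), (4,1), (4,2), (4,3)]
arrival = 33

#0 — 2,0 | c13
#1 — 3,0 | c17 | E
#2 — 4,0 | c21 | E
#3 — 4,1 | c25 | N
#4 — 4,2 | c29 | N
#5 — 4,3 | c33 | N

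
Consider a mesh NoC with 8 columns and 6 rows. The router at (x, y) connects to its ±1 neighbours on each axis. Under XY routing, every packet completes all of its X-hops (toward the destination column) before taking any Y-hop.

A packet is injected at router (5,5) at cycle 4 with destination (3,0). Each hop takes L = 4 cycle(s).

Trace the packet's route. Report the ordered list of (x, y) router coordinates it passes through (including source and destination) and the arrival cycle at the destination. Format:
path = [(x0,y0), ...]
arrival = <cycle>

[0] x=5 y=5 t=4
[1] x=4 y=5 t=8 →W
[2] x=3 y=5 t=12 →W
[3] x=3 y=4 t=16 →S
[4] x=3 y=3 t=20 →S
[5] x=3 y=2 t=24 →S
[6] x=3 y=1 t=28 →S
[7] x=3 y=0 t=32 →S

path = [(5,5), (4,5), (3,5), (3,4), (3,3), (3,2), (3,1), (3,0)]
arrival = 32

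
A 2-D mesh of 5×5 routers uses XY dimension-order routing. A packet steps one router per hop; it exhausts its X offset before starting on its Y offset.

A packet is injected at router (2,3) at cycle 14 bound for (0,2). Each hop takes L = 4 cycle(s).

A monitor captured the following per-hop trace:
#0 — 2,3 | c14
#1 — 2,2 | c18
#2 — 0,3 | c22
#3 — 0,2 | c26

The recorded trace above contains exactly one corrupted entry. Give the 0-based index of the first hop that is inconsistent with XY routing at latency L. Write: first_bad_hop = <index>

first_bad_hop = 1

[1] (+0,-1) / 4c ⇒ BAD: Y-move but x=2≠0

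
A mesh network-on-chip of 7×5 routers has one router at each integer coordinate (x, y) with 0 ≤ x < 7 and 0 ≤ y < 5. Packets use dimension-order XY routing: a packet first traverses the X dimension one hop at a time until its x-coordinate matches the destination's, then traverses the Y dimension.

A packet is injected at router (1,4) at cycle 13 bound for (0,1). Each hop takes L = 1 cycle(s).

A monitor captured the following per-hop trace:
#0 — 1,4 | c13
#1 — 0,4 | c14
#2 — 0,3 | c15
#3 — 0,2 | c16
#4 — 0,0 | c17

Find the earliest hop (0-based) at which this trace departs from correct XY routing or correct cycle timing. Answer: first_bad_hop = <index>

first_bad_hop = 4

hop 1: step (-1,+0), +1 cyc — ok
hop 2: step (+0,-1), +1 cyc — ok
hop 3: step (+0,-1), +1 cyc — ok
hop 4: step (+0,-2), +1 cyc — BAD: non-unit step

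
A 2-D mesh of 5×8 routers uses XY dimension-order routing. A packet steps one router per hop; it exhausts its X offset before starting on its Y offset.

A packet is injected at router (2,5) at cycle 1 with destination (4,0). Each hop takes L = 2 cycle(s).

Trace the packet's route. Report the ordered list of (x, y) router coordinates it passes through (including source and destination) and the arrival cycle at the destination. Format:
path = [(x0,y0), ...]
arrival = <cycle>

  0. router=(2,5) cycle=1 (inject)
  1. router=(3,5) cycle=3 dir=E
  2. router=(4,5) cycle=5 dir=E
  3. router=(4,4) cycle=7 dir=S
  4. router=(4,3) cycle=9 dir=S
  5. router=(4,2) cycle=11 dir=S
  6. router=(4,1) cycle=13 dir=S
  7. router=(4,0) cycle=15 dir=S

path = [(2,5), (3,5), (4,5), (4,4), (4,3), (4,2), (4,1), (4,0)]
arrival = 15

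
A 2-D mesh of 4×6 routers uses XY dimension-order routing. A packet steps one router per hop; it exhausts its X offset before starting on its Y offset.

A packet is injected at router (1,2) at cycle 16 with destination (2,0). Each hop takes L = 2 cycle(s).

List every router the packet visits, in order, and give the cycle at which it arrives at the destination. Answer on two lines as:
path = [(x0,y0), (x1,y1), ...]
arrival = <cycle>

path = [(1,2), (2,2), (2,1), (2,0)]
arrival = 22

t=16: at (1,2)
t=18: at (2,2) after E
t=20: at (2,1) after S
t=22: at (2,0) after S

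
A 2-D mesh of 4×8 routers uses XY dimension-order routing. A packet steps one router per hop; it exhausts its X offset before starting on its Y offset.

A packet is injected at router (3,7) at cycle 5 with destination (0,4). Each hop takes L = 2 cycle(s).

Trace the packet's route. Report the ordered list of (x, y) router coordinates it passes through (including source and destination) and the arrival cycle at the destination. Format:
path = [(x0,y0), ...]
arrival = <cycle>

path = [(3,7), (2,7), (1,7), (0,7), (0,6), (0,5), (0,4)]
arrival = 17

  0. router=(3,7) cycle=5 (inject)
  1. router=(2,7) cycle=7 dir=W
  2. router=(1,7) cycle=9 dir=W
  3. router=(0,7) cycle=11 dir=W
  4. router=(0,6) cycle=13 dir=S
  5. router=(0,5) cycle=15 dir=S
  6. router=(0,4) cycle=17 dir=S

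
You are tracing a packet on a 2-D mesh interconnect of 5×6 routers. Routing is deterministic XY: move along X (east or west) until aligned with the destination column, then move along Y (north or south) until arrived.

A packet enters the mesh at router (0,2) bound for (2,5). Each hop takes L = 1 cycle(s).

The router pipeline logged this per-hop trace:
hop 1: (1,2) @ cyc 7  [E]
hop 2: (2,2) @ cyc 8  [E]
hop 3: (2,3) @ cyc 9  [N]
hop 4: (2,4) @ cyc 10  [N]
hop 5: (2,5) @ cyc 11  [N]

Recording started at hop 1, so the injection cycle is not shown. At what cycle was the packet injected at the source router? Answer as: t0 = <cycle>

The first recorded entry is hop 1 at cycle 7.
Therefore t0 = 7 − L = 6.

t0 = 6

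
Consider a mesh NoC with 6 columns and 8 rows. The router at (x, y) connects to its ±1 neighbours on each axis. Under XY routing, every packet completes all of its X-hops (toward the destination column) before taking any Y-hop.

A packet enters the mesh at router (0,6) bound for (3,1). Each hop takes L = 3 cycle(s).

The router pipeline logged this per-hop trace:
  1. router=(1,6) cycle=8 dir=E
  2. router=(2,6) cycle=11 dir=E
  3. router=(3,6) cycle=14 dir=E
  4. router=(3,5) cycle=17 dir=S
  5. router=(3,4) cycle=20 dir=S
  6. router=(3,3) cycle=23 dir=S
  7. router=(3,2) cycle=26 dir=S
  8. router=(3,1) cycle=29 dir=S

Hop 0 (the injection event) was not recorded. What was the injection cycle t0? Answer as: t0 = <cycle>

t0 = 5

Hop 1 reached at cycle 8; hop k is at t0 + k·L.
So t0 = 8 − 1·3 = 5.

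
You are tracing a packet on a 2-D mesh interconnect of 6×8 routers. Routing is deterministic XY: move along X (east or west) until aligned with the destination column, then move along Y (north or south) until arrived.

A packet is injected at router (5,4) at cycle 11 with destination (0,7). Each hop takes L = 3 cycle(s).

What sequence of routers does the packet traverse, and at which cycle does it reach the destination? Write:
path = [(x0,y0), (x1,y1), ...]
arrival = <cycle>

path = [(5,4), (4,4), (3,4), (2,4), (1,4), (0,4), (0,5), (0,6), (0,7)]
arrival = 35

src (5,4)  cyc=11
W→(4,4)  cyc=14
W→(3,4)  cyc=17
W→(2,4)  cyc=20
W→(1,4)  cyc=23
W→(0,4)  cyc=26
N→(0,5)  cyc=29
N→(0,6)  cyc=32
N→(0,7)  cyc=35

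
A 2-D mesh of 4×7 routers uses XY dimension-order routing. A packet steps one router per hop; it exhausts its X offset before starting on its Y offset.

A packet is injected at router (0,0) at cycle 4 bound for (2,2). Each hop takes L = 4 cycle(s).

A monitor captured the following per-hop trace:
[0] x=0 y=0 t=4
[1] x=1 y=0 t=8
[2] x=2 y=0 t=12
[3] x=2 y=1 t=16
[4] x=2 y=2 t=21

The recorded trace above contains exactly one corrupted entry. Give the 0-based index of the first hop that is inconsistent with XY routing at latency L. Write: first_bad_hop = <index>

first_bad_hop = 4

hop 1: step (+1,+0), +4 cyc — ok
hop 2: step (+1,+0), +4 cyc — ok
hop 3: step (+0,+1), +4 cyc — ok
hop 4: step (+0,+1), +5 cyc — BAD: Δcyc=5≠L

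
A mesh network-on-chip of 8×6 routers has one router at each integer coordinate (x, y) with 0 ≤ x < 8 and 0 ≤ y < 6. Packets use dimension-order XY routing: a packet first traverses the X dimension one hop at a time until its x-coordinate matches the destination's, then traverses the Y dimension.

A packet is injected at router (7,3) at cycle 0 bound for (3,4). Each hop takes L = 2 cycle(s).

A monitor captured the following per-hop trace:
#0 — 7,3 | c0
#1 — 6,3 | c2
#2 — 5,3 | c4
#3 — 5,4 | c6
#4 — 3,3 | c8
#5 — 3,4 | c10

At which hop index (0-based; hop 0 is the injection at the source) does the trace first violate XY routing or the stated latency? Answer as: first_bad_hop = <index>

first_bad_hop = 3

[1] (-1,+0) / 2c ⇒ ok
[2] (-1,+0) / 2c ⇒ ok
[3] (+0,+1) / 2c ⇒ BAD: Y-move but x=5≠3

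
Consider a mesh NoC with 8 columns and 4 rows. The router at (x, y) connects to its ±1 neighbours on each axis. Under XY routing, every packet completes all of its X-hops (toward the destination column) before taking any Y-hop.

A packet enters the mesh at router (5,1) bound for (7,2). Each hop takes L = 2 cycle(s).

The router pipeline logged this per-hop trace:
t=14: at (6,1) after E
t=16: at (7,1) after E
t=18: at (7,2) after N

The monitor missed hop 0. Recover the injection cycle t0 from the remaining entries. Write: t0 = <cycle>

t0 = 12

Hop 1 reached at cycle 14; hop k is at t0 + k·L.
Subtract one hop: t0 = 14 − 2 = 12.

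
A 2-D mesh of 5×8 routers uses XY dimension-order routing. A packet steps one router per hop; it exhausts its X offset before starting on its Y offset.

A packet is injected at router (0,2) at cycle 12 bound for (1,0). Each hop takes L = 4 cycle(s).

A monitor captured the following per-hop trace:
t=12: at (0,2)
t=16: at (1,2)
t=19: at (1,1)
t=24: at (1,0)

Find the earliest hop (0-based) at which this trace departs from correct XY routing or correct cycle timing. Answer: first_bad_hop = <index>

  1: Δx=+1 Δy=+0 Δt=4 [ok]
  2: Δx=+0 Δy=-1 Δt=3 [BAD: Δcyc=3≠L]

first_bad_hop = 2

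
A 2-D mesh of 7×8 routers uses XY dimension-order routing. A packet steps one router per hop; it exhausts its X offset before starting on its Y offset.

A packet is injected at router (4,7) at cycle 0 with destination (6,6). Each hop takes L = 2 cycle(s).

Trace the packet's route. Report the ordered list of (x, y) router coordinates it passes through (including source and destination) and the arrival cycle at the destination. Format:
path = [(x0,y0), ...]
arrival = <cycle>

path = [(4,7), (5,7), (6,7), (6,6)]
arrival = 6

[0] x=4 y=7 t=0
[1] x=5 y=7 t=2 →E
[2] x=6 y=7 t=4 →E
[3] x=6 y=6 t=6 →S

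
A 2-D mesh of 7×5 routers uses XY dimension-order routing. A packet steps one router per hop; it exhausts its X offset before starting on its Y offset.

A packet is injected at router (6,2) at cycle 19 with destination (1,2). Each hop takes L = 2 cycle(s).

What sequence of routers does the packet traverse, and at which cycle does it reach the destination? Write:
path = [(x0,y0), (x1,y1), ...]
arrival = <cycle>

hop 0: (6,2) @ cyc 19
hop 1: (5,2) @ cyc 21  [W]
hop 2: (4,2) @ cyc 23  [W]
hop 3: (3,2) @ cyc 25  [W]
hop 4: (2,2) @ cyc 27  [W]
hop 5: (1,2) @ cyc 29  [W]

path = [(6,2), (5,2), (4,2), (3,2), (2,2), (1,2)]
arrival = 29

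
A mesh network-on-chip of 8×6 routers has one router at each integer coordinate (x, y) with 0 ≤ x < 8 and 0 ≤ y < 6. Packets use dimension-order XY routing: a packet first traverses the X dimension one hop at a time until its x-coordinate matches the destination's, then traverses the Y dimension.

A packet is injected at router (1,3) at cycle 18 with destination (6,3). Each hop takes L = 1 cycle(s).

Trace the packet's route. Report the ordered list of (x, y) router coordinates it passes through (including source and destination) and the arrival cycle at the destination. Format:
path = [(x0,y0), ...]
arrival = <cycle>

  0. router=(1,3) cycle=18 (inject)
  1. router=(2,3) cycle=19 dir=E
  2. router=(3,3) cycle=20 dir=E
  3. router=(4,3) cycle=21 dir=E
  4. router=(5,3) cycle=22 dir=E
  5. router=(6,3) cycle=23 dir=E

path = [(1,3), (2,3), (3,3), (4,3), (5,3), (6,3)]
arrival = 23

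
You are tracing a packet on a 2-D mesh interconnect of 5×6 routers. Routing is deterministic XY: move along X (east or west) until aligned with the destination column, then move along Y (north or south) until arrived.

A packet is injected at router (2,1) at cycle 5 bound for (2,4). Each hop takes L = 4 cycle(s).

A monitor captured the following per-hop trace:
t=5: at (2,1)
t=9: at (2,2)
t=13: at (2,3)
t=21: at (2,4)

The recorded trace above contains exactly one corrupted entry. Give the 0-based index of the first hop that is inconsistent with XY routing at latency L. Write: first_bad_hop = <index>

check 1→ d=(0,1) cyc+4: ok
check 2→ d=(0,1) cyc+4: ok
check 3→ d=(0,1) cyc+8: BAD: Δcyc=8≠L

first_bad_hop = 3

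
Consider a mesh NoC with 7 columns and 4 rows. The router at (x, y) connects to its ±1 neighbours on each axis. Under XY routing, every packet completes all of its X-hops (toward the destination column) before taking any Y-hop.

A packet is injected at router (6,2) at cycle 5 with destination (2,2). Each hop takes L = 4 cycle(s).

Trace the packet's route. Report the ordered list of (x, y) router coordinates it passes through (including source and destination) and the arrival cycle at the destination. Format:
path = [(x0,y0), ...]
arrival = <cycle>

#0 — 6,2 | c5
#1 — 5,2 | c9 | W
#2 — 4,2 | c13 | W
#3 — 3,2 | c17 | W
#4 — 2,2 | c21 | W

path = [(6,2), (5,2), (4,2), (3,2), (2,2)]
arrival = 21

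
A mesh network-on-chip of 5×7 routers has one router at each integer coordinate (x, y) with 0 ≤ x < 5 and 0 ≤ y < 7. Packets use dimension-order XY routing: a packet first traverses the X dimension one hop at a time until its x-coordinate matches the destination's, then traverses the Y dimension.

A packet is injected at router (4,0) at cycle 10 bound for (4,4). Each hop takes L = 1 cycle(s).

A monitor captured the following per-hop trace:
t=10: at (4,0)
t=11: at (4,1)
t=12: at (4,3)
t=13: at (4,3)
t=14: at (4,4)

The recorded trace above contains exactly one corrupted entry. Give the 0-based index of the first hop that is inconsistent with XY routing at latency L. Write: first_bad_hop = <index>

first_bad_hop = 2

[1] (+0,+1) / 1c ⇒ ok
[2] (+0,+2) / 1c ⇒ BAD: non-unit step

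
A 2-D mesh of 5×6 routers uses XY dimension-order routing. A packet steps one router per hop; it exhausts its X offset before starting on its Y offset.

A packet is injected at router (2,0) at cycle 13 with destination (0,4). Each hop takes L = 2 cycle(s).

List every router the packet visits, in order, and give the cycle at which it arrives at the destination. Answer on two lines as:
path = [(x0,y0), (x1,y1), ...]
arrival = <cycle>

#0 — 2,0 | c13
#1 — 1,0 | c15 | W
#2 — 0,0 | c17 | W
#3 — 0,1 | c19 | N
#4 — 0,2 | c21 | N
#5 — 0,3 | c23 | N
#6 — 0,4 | c25 | N

path = [(2,0), (1,0), (0,0), (0,1), (0,2), (0,3), (0,4)]
arrival = 25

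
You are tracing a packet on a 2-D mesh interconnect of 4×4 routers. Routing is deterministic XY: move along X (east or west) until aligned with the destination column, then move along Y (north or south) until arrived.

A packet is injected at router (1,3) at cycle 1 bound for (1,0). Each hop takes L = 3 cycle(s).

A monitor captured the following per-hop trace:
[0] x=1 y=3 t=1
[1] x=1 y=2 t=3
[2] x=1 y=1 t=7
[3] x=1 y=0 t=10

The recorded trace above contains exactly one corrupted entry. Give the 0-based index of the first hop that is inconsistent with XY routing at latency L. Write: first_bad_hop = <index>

first_bad_hop = 1

hop 1: step (+0,-1), +2 cyc — BAD: Δcyc=2≠L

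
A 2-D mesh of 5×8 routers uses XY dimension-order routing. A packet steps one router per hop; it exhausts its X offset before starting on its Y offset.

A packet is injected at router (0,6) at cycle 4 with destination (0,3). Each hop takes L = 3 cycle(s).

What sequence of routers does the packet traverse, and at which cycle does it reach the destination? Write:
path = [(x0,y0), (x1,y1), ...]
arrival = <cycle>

path = [(0,6), (0,5), (0,4), (0,3)]
arrival = 13

src (0,6)  cyc=4
S→(0,5)  cyc=7
S→(0,4)  cyc=10
S→(0,3)  cyc=13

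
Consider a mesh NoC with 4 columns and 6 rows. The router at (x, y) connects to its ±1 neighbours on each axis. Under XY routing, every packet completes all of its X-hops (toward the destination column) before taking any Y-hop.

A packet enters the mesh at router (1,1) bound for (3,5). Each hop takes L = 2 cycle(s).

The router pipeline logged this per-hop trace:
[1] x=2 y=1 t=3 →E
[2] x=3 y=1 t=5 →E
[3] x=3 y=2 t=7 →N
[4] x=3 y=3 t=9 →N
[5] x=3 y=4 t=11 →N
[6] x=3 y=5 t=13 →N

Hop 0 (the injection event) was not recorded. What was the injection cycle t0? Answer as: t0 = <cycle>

t0 = 1

Hop 1 reached at cycle 3; hop k is at t0 + k·L.
So t0 = 3 − 1·2 = 1.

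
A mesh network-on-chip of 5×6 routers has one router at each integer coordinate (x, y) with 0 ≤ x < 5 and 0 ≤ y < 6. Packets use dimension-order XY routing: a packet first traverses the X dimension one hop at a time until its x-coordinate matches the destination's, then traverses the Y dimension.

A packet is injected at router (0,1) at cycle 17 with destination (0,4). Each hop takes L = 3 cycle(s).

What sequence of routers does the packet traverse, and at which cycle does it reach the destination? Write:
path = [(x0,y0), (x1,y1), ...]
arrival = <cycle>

[0] x=0 y=1 t=17
[1] x=0 y=2 t=20 →N
[2] x=0 y=3 t=23 →N
[3] x=0 y=4 t=26 →N

path = [(0,1), (0,2), (0,3), (0,4)]
arrival = 26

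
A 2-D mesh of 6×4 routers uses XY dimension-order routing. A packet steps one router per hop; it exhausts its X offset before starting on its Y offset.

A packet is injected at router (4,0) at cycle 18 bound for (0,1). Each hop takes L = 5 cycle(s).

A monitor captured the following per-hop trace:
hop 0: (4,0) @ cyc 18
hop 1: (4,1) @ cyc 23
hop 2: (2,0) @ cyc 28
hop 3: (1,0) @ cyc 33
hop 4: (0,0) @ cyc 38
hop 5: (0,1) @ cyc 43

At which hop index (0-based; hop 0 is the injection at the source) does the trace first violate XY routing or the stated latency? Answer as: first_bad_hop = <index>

  1: Δx=+0 Δy=+1 Δt=5 [BAD: Y-move but x=4≠0]

first_bad_hop = 1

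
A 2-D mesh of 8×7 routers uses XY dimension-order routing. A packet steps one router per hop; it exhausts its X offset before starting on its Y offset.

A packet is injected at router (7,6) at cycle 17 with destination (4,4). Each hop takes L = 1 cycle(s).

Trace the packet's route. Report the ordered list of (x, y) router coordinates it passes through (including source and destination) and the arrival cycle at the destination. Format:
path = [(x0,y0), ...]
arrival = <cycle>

#0 — 7,6 | c17
#1 — 6,6 | c18 | W
#2 — 5,6 | c19 | W
#3 — 4,6 | c20 | W
#4 — 4,5 | c21 | S
#5 — 4,4 | c22 | S

path = [(7,6), (6,6), (5,6), (4,6), (4,5), (4,4)]
arrival = 22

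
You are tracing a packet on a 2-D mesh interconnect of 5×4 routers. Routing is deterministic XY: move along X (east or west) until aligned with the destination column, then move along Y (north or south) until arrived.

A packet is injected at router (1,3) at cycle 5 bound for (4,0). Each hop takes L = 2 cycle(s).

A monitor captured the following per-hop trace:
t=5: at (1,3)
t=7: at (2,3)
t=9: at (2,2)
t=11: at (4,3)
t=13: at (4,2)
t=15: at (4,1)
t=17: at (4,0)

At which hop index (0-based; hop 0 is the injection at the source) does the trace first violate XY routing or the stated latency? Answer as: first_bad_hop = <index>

first_bad_hop = 2

hop 1: step (+1,+0), +2 cyc — ok
hop 2: step (+0,-1), +2 cyc — BAD: Y-move but x=2≠4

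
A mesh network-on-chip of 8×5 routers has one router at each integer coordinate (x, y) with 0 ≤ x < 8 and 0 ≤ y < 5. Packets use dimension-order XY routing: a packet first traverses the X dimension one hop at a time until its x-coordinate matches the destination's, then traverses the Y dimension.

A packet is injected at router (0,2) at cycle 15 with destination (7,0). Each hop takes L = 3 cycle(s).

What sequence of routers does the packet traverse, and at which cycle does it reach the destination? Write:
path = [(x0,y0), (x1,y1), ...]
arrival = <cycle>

  0. router=(0,2) cycle=15 (inject)
  1. router=(1,2) cycle=18 dir=E
  2. router=(2,2) cycle=21 dir=E
  3. router=(3,2) cycle=24 dir=E
  4. router=(4,2) cycle=27 dir=E
  5. router=(5,2) cycle=30 dir=E
  6. router=(6,2) cycle=33 dir=E
  7. router=(7,2) cycle=36 dir=E
  8. router=(7,1) cycle=39 dir=S
  9. router=(7,0) cycle=42 dir=S

path = [(0,2), (1,2), (2,2), (3,2), (4,2), (5,2), (6,2), (7,2), (7,1), (7,0)]
arrival = 42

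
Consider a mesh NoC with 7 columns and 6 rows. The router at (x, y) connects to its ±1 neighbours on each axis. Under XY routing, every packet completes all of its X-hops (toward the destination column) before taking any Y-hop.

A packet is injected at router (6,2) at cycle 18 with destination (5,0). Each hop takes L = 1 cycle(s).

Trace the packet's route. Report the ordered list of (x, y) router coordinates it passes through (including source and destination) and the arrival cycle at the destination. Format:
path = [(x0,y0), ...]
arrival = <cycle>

path = [(6,2), (5,2), (5,1), (5,0)]
arrival = 21

hop 0: (6,2) @ cyc 18
hop 1: (5,2) @ cyc 19  [W]
hop 2: (5,1) @ cyc 20  [S]
hop 3: (5,0) @ cyc 21  [S]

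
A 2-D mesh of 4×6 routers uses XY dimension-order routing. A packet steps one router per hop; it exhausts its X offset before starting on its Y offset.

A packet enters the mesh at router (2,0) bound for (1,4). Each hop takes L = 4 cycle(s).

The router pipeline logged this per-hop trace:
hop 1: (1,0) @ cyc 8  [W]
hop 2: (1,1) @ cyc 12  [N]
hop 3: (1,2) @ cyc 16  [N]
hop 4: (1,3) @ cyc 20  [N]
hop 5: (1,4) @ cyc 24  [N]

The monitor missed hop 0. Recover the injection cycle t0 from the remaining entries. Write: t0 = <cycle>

t0 = 4

cyc[1] = 8 and cyc[k] = t0 + k·L for every k.
Therefore t0 = 8 − L = 4.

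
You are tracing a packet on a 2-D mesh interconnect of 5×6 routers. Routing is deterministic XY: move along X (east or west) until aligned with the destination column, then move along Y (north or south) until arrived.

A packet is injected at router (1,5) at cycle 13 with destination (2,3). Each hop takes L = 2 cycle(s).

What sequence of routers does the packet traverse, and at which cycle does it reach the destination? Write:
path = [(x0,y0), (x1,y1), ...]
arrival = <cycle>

path = [(1,5), (2,5), (2,4), (2,3)]
arrival = 19

hop 0: (1,5) @ cyc 13
hop 1: (2,5) @ cyc 15  [E]
hop 2: (2,4) @ cyc 17  [S]
hop 3: (2,3) @ cyc 19  [S]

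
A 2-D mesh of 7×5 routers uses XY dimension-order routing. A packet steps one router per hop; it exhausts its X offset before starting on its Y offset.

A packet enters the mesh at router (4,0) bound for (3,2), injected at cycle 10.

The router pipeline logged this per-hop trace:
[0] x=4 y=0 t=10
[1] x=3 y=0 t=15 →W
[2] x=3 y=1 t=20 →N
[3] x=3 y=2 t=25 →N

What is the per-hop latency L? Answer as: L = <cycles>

cyc[1] − cyc[0] = 15 − 10 = 5.
Per-hop latency L = Δcyc = 5.

L = 5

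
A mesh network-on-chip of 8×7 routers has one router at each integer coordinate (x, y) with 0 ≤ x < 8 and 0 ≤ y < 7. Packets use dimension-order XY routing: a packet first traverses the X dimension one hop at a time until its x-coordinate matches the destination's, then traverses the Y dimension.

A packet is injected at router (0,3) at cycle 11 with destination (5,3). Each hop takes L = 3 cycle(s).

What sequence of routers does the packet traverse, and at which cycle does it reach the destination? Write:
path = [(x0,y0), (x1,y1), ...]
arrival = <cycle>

path = [(0,3), (1,3), (2,3), (3,3), (4,3), (5,3)]
arrival = 26

#0 — 0,3 | c11
#1 — 1,3 | c14 | E
#2 — 2,3 | c17 | E
#3 — 3,3 | c20 | E
#4 — 4,3 | c23 | E
#5 — 5,3 | c26 | E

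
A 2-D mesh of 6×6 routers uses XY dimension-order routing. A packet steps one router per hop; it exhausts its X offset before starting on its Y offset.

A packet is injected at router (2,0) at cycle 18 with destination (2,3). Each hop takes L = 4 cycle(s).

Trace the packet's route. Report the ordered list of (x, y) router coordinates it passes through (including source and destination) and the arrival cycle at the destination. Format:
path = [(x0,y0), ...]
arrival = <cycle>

path = [(2,0), (2,1), (2,2), (2,3)]
arrival = 30

t=18: at (2,0)
t=22: at (2,1) after N
t=26: at (2,2) after N
t=30: at (2,3) after N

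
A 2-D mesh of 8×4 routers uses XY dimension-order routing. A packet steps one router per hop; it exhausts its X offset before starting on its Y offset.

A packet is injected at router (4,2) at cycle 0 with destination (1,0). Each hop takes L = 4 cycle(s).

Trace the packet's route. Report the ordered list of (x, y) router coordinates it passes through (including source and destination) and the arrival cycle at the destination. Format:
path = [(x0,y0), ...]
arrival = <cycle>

t=0: at (4,2)
t=4: at (3,2) after W
t=8: at (2,2) after W
t=12: at (1,2) after W
t=16: at (1,1) after S
t=20: at (1,0) after S

path = [(4,2), (3,2), (2,2), (1,2), (1,1), (1,0)]
arrival = 20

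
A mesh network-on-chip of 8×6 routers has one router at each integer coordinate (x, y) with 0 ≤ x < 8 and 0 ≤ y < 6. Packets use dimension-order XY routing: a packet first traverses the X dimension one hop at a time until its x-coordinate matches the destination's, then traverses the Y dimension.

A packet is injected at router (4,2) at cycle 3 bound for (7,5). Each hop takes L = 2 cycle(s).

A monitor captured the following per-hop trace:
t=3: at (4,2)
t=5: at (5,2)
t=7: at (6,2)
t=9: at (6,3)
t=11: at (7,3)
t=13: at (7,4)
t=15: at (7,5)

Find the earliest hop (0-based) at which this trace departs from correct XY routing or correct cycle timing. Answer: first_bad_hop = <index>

first_bad_hop = 3

  1: Δx=+1 Δy=+0 Δt=2 [ok]
  2: Δx=+1 Δy=+0 Δt=2 [ok]
  3: Δx=+0 Δy=+1 Δt=2 [BAD: Y-move but x=6≠7]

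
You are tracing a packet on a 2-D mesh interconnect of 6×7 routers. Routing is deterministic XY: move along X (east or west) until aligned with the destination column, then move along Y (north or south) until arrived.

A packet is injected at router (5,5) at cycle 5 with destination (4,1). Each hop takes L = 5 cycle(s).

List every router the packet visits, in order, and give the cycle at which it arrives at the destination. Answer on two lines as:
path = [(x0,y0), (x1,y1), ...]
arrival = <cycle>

path = [(5,5), (4,5), (4,4), (4,3), (4,2), (4,1)]
arrival = 30

#0 — 5,5 | c5
#1 — 4,5 | c10 | W
#2 — 4,4 | c15 | S
#3 — 4,3 | c20 | S
#4 — 4,2 | c25 | S
#5 — 4,1 | c30 | S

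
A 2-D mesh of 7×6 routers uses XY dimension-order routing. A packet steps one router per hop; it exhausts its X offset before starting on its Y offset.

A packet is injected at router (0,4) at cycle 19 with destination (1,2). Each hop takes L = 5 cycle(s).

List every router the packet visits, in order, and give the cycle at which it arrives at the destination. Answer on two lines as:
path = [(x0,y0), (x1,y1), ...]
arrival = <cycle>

  0. router=(0,4) cycle=19 (inject)
  1. router=(1,4) cycle=24 dir=E
  2. router=(1,3) cycle=29 dir=S
  3. router=(1,2) cycle=34 dir=S

path = [(0,4), (1,4), (1,3), (1,2)]
arrival = 34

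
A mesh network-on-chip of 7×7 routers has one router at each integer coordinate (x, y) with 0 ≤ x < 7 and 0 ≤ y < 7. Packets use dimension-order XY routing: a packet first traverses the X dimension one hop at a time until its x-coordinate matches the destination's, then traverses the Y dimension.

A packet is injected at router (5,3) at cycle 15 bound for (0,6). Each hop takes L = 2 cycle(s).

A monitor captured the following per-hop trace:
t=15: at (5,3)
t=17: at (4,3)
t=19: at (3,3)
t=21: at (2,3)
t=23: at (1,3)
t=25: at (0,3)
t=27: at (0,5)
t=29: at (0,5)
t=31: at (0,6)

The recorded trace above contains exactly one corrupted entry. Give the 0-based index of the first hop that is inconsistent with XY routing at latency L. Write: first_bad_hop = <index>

first_bad_hop = 6

check 1→ d=(-1,0) cyc+2: ok
check 2→ d=(-1,0) cyc+2: ok
check 3→ d=(-1,0) cyc+2: ok
check 4→ d=(-1,0) cyc+2: ok
check 5→ d=(-1,0) cyc+2: ok
check 6→ d=(0,2) cyc+2: BAD: non-unit step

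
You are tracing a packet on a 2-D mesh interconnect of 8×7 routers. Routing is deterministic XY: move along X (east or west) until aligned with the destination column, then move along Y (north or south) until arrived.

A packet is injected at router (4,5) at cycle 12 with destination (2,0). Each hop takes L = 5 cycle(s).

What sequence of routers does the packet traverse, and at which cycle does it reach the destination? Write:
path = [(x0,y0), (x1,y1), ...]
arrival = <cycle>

src (4,5)  cyc=12
W→(3,5)  cyc=17
W→(2,5)  cyc=22
S→(2,4)  cyc=27
S→(2,3)  cyc=32
S→(2,2)  cyc=37
S→(2,1)  cyc=42
S→(2,0)  cyc=47

path = [(4,5), (3,5), (2,5), (2,4), (2,3), (2,2), (2,1), (2,0)]
arrival = 47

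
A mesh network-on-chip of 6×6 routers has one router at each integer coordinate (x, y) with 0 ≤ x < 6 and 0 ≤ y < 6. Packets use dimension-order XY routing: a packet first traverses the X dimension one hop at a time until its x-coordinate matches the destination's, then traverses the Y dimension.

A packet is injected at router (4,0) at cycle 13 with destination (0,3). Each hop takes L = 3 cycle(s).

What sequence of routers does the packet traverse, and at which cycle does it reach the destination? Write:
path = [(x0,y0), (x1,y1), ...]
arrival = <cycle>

  0. router=(4,0) cycle=13 (inject)
  1. router=(3,0) cycle=16 dir=W
  2. router=(2,0) cycle=19 dir=W
  3. router=(1,0) cycle=22 dir=W
  4. router=(0,0) cycle=25 dir=W
  5. router=(0,1) cycle=28 dir=N
  6. router=(0,2) cycle=31 dir=N
  7. router=(0,3) cycle=34 dir=N

path = [(4,0), (3,0), (2,0), (1,0), (0,0), (0,1), (0,2), (0,3)]
arrival = 34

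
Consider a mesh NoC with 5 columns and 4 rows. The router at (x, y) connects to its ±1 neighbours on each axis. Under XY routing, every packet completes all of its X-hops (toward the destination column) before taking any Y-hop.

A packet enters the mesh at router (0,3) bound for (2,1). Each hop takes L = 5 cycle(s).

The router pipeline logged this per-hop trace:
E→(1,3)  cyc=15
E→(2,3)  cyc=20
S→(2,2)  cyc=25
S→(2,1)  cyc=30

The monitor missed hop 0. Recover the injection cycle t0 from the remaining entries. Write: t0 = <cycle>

The first recorded entry is hop 1 at cycle 15.
So t0 = 15 − 1·5 = 10.

t0 = 10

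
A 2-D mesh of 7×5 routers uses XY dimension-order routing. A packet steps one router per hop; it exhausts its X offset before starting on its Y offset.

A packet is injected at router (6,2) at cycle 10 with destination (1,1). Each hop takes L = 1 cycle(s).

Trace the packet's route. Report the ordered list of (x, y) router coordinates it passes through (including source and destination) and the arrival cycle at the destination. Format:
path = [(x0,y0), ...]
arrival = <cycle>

path = [(6,2), (5,2), (4,2), (3,2), (2,2), (1,2), (1,1)]
arrival = 16

[0] x=6 y=2 t=10
[1] x=5 y=2 t=11 →W
[2] x=4 y=2 t=12 →W
[3] x=3 y=2 t=13 →W
[4] x=2 y=2 t=14 →W
[5] x=1 y=2 t=15 →W
[6] x=1 y=1 t=16 →S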